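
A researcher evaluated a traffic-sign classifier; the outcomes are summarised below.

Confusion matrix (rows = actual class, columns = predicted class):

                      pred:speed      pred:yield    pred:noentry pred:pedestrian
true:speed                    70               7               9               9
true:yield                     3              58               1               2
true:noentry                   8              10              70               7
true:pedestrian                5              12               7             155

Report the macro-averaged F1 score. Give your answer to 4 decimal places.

0.7979

Per-class F1 score (2·TP/(2·TP+FP+FN)):
  speed: TP=70, FP=3+8+5=16, FN=7+9+9=25 → 140/181 = 0.77348
  yield: TP=58, FP=7+10+12=29, FN=3+1+2=6 → 116/151 = 0.76821
  noentry: TP=70, FP=9+1+7=17, FN=8+10+7=25 → 140/182 = 0.76923
  pedestrian: TP=155, FP=9+2+7=18, FN=5+12+7=24 → 310/352 = 0.88068
Macro-F1 score = mean = (0.77348 + 0.76821 + 0.76923 + 0.88068) / 4 = 0.7979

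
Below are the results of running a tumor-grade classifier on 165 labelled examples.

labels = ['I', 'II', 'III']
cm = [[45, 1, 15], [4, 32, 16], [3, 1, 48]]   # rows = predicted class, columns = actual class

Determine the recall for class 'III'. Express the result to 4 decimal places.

0.6076

One-vs-rest for 'III': TP = diagonal; FP = other classes predicted 'III'; FN = 'III' predicted as other.
recall = TP/(TP+FN).
III: TP=48, FN=15+16=31 → 48/79 = 0.60759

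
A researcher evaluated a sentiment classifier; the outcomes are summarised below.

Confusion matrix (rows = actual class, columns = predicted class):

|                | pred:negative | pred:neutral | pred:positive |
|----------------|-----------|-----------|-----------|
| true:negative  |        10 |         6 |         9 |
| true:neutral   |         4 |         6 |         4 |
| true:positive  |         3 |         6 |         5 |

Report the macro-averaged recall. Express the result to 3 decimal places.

0.395

Per-class recall (TP/(TP+FN)):
  negative: TP=10, FN=6+9=15 → 10/25 = 0.4000
  neutral: TP=6, FN=4+4=8 → 6/14 = 0.4286
  positive: TP=5, FN=3+6=9 → 5/14 = 0.3571
Macro-recall = mean = (0.4000 + 0.4286 + 0.3571) / 3 = 0.395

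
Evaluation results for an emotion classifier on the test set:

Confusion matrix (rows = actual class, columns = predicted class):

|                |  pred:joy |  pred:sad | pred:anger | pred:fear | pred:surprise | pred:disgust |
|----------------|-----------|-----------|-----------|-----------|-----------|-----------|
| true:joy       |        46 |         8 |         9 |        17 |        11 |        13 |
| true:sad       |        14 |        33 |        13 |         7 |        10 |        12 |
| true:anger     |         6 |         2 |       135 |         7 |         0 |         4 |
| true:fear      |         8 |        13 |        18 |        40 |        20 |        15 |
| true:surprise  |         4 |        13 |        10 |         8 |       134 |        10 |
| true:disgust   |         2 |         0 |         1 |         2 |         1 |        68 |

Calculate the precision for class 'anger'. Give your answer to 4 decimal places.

Treat 'anger' as positive and all other classes as negative.
precision = TP/(TP+FP).
anger: TP=135, FP=9+13+18+10+1=51 → 135/186 = 0.72581

0.7258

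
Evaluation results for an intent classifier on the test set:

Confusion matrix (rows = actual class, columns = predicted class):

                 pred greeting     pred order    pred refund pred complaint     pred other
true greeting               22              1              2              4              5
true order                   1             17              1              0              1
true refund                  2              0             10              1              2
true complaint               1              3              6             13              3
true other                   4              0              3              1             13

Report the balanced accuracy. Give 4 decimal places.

0.6566

Balanced accuracy = mean of per-class recall.
  greeting: recall = 22/34 = 0.64706
  order: recall = 17/20 = 0.85000
  refund: recall = 10/15 = 0.66667
  complaint: recall = 13/26 = 0.50000
  other: recall = 13/21 = 0.61905
Mean = (0.64706 + 0.85000 + 0.66667 + 0.50000 + 0.61905) / 5 = 0.6566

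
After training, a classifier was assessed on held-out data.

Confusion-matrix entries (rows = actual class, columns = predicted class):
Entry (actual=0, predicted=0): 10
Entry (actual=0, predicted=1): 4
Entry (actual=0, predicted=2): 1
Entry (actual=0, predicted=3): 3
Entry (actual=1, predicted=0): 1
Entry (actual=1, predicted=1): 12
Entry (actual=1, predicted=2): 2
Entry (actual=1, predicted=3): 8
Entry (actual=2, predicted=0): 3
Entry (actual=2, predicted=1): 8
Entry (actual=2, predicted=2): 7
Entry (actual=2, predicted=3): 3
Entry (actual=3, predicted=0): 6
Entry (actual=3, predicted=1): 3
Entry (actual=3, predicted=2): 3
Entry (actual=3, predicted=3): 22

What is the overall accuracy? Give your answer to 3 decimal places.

Accuracy = trace / total = (10+12+7+22=51) / 96 = 51/96 = 0.531

0.531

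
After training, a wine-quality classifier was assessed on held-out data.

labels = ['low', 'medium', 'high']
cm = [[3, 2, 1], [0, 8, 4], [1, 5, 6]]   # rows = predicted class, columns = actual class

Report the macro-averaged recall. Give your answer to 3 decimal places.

Per-class recall (TP/(TP+FN)):
  low: TP=3, FN=0+1=1 → 3/4 = 0.7500
  medium: TP=8, FN=2+5=7 → 8/15 = 0.5333
  high: TP=6, FN=1+4=5 → 6/11 = 0.5455
Macro-recall = mean = (0.7500 + 0.5333 + 0.5455) / 3 = 0.610

0.610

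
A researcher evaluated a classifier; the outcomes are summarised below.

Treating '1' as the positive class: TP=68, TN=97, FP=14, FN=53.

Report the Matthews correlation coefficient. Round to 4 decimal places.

MCC = (TP·TN − FP·FN) / √((TP+FP)(TP+FN)(TN+FP)(TN+FN))
Numerator = 68·97 − 14·53 = 5854
Denominator = √(82·121·111·150) = √165201300 = 12853.0658
MCC = 5854 / 12853.0658 = 0.4555

0.4555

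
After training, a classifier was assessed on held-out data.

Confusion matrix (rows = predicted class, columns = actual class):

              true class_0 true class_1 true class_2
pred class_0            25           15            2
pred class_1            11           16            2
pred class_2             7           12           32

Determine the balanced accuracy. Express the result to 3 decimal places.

Balanced accuracy = mean of per-class recall.
  class_0: recall = 25/43 = 0.5814
  class_1: recall = 16/43 = 0.3721
  class_2: recall = 32/36 = 0.8889
Mean = (0.5814 + 0.3721 + 0.8889) / 3 = 0.614

0.614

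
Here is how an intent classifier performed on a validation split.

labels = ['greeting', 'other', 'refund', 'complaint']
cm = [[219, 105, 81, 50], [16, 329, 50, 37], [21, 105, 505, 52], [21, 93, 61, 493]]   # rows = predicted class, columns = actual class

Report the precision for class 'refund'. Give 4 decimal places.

One-vs-rest for 'refund': TP = diagonal; FP = other classes predicted 'refund'; FN = 'refund' predicted as other.
precision = TP/(TP+FP).
refund: TP=505, FP=21+105+52=178 → 505/683 = 0.73939

0.7394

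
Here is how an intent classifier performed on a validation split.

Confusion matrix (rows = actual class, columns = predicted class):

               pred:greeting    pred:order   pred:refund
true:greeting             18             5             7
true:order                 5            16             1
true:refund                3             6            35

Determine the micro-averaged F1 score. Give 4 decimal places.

Micro-averaging pools counts across classes: ΣTP=69, ΣFP=27, ΣFN=27.
Micro-F1 score = 2·TP/(2·TP+FP+FN) on pooled counts = 0.7188 (equals overall accuracy in single-label multiclass).

0.7188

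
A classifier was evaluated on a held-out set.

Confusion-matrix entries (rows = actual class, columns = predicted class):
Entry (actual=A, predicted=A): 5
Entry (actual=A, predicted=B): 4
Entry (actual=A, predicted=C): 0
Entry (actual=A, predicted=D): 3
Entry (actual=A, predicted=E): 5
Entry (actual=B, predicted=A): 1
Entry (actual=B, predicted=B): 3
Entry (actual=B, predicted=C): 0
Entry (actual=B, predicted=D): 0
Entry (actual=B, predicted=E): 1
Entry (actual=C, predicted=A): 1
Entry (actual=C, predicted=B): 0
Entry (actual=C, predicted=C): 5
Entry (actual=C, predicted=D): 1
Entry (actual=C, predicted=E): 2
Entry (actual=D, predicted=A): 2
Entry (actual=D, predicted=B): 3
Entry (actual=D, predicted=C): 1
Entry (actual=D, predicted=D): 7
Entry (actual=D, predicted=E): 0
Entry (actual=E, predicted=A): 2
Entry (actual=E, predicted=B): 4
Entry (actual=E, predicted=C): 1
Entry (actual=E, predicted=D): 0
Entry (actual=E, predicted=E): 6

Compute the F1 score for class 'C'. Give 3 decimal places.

0.625

F1 score = 2·TP/(2·TP+FP+FN).
C: TP=5, FP=0+0+1+1=2, FN=1+0+1+2=4 → 10/16 = 0.6250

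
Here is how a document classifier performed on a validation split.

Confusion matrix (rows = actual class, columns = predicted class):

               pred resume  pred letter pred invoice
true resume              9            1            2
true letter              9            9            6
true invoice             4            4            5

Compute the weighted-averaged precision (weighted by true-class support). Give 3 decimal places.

0.517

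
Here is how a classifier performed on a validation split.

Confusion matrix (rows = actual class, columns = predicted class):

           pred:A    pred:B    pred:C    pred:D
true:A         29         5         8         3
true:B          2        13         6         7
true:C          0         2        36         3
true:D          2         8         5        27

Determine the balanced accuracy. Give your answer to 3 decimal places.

Balanced accuracy = mean of per-class recall.
  A: recall = 29/45 = 0.6444
  B: recall = 13/28 = 0.4643
  C: recall = 36/41 = 0.8780
  D: recall = 27/42 = 0.6429
Mean = (0.6444 + 0.4643 + 0.8780 + 0.6429) / 4 = 0.657

0.657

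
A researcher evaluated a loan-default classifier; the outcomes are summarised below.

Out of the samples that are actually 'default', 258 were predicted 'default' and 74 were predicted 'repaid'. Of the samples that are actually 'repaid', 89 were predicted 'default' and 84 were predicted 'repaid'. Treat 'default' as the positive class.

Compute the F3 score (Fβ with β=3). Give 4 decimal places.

Fβ = (1+β²)·TP / ((1+β²)·TP + β²·FN + FP), with β²=9
= 10·258 / (10·258 + 9·74 + 89) = 0.7736

0.7736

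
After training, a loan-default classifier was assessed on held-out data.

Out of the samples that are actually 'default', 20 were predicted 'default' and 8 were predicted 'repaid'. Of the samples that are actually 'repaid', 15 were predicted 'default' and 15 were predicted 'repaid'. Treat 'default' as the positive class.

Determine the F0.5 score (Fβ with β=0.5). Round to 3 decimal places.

0.595

Fβ = (1+β²)·TP / ((1+β²)·TP + β²·FN + FP), with β²=1/4
= 1.25·20 / (1.25·20 + 0.25·8 + 15) = 0.595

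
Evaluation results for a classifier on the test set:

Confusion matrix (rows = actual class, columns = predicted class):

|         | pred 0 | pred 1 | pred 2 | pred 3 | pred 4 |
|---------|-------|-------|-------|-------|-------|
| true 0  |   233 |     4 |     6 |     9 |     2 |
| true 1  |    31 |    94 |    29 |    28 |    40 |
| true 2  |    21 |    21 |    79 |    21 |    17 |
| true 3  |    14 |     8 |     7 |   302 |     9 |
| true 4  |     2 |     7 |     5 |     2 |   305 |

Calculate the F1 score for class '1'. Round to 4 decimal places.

Take TP from the diagonal, FP from the rest of the '1' prediction marginal, FN from the rest of the '1' actual marginal.
F1 score = 2·TP/(2·TP+FP+FN).
1: TP=94, FP=4+21+8+7=40, FN=31+29+28+40=128 → 188/356 = 0.52809

0.5281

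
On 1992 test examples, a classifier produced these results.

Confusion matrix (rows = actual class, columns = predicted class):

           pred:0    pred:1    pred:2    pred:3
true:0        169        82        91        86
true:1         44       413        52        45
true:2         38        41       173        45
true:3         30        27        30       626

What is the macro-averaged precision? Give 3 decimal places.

Per-class precision (TP/(TP+FP)):
  0: TP=169, FP=44+38+30=112 → 169/281 = 0.6014
  1: TP=413, FP=82+41+27=150 → 413/563 = 0.7336
  2: TP=173, FP=91+52+30=173 → 173/346 = 0.5000
  3: TP=626, FP=86+45+45=176 → 626/802 = 0.7805
Macro-precision = mean = (0.6014 + 0.7336 + 0.5000 + 0.7805) / 4 = 0.654

0.654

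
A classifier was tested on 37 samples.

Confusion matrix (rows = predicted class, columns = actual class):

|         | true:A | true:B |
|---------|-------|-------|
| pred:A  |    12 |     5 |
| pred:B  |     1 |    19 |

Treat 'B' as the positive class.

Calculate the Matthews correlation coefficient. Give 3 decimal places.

0.685

MCC = (TP·TN − FP·FN) / √((TP+FP)(TP+FN)(TN+FP)(TN+FN))
Numerator = 19·12 − 1·5 = 223
Denominator = √(20·24·13·17) = √106080 = 325.6992
MCC = 223 / 325.6992 = 0.685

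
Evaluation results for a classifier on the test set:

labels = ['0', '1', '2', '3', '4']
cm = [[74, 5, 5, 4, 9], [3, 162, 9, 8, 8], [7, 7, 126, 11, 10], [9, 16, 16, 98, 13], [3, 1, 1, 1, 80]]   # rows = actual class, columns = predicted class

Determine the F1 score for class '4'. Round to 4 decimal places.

0.7767

Take TP from the diagonal, FP from the rest of the '4' prediction marginal, FN from the rest of the '4' actual marginal.
F1 score = 2·TP/(2·TP+FP+FN).
4: TP=80, FP=9+8+10+13=40, FN=3+1+1+1=6 → 160/206 = 0.77670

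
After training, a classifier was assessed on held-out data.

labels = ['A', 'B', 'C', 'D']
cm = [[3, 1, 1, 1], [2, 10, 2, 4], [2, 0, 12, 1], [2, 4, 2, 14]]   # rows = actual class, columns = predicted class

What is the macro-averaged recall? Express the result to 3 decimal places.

0.623

Per-class recall (TP/(TP+FN)):
  A: TP=3, FN=1+1+1=3 → 3/6 = 0.5000
  B: TP=10, FN=2+2+4=8 → 10/18 = 0.5556
  C: TP=12, FN=2+0+1=3 → 12/15 = 0.8000
  D: TP=14, FN=2+4+2=8 → 14/22 = 0.6364
Macro-recall = mean = (0.5000 + 0.5556 + 0.8000 + 0.6364) / 4 = 0.623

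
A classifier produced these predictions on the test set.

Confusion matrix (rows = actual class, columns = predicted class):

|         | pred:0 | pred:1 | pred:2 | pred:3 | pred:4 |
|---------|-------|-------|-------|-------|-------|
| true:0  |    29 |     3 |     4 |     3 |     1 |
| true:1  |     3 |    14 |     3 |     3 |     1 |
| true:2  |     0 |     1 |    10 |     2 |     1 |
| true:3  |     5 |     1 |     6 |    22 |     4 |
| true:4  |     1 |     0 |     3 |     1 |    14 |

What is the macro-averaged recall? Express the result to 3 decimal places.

Per-class recall (TP/(TP+FN)):
  0: TP=29, FN=3+4+3+1=11 → 29/40 = 0.7250
  1: TP=14, FN=3+3+3+1=10 → 14/24 = 0.5833
  2: TP=10, FN=0+1+2+1=4 → 10/14 = 0.7143
  3: TP=22, FN=5+1+6+4=16 → 22/38 = 0.5789
  4: TP=14, FN=1+0+3+1=5 → 14/19 = 0.7368
Macro-recall = mean = (0.7250 + 0.5833 + 0.7143 + 0.5789 + 0.7368) / 5 = 0.668

0.668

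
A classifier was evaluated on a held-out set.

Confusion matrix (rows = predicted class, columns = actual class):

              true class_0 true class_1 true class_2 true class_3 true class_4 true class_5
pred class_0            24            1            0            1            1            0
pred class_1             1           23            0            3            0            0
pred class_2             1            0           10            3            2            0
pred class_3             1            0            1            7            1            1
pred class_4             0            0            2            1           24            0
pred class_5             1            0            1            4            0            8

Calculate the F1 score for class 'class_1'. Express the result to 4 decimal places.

Take TP from the diagonal, FP from the rest of the 'class_1' prediction marginal, FN from the rest of the 'class_1' actual marginal.
F1 score = 2·TP/(2·TP+FP+FN).
class_1: TP=23, FP=1+0+3+0+0=4, FN=1+0+0+0+0=1 → 46/51 = 0.90196

0.9020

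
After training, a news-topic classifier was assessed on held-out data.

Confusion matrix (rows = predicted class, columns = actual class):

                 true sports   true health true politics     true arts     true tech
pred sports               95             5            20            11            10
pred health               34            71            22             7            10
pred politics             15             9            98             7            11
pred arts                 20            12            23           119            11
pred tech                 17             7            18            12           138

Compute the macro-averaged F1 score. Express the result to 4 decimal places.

Per-class F1 score (2·TP/(2·TP+FP+FN)):
  sports: TP=95, FP=5+20+11+10=46, FN=34+15+20+17=86 → 190/322 = 0.59006
  health: TP=71, FP=34+22+7+10=73, FN=5+9+12+7=33 → 142/248 = 0.57258
  politics: TP=98, FP=15+9+7+11=42, FN=20+22+23+18=83 → 196/321 = 0.61059
  arts: TP=119, FP=20+12+23+11=66, FN=11+7+7+12=37 → 238/341 = 0.69795
  tech: TP=138, FP=17+7+18+12=54, FN=10+10+11+11=42 → 276/372 = 0.74194
Macro-F1 score = mean = (0.59006 + 0.57258 + 0.61059 + 0.69795 + 0.74194) / 5 = 0.6426

0.6426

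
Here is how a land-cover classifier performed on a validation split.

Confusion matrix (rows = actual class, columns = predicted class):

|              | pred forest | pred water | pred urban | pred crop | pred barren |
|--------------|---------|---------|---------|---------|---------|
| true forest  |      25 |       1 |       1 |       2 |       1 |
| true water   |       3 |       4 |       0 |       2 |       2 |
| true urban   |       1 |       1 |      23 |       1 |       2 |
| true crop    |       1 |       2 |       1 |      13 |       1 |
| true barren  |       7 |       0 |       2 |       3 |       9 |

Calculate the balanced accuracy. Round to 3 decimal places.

0.634

Balanced accuracy = mean of per-class recall.
  forest: recall = 25/30 = 0.8333
  water: recall = 4/11 = 0.3636
  urban: recall = 23/28 = 0.8214
  crop: recall = 13/18 = 0.7222
  barren: recall = 9/21 = 0.4286
Mean = (0.8333 + 0.3636 + 0.8214 + 0.7222 + 0.4286) / 5 = 0.634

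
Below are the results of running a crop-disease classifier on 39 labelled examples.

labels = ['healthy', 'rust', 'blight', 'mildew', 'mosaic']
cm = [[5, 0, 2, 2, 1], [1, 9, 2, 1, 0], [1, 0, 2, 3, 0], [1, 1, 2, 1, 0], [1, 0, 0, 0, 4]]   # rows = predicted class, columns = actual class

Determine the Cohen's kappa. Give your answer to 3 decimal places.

0.412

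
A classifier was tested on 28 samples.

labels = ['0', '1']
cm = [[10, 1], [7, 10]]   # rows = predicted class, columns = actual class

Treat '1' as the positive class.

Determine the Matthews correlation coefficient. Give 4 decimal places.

0.4973

MCC = (TP·TN − FP·FN) / √((TP+FP)(TP+FN)(TN+FP)(TN+FN))
Numerator = 10·10 − 7·1 = 93
Denominator = √(17·11·17·11) = √34969 = 187.0000
MCC = 93 / 187.0000 = 0.4973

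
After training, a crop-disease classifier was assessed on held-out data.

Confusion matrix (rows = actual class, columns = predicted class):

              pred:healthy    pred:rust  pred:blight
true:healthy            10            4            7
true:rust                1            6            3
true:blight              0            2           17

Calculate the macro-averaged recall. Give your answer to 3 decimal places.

0.657

Per-class recall (TP/(TP+FN)):
  healthy: TP=10, FN=4+7=11 → 10/21 = 0.4762
  rust: TP=6, FN=1+3=4 → 6/10 = 0.6000
  blight: TP=17, FN=0+2=2 → 17/19 = 0.8947
Macro-recall = mean = (0.4762 + 0.6000 + 0.8947) / 3 = 0.657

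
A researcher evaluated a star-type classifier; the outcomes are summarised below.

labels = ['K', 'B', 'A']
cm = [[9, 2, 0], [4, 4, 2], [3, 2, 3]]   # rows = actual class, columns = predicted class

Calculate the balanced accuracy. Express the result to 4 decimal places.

Balanced accuracy = mean of per-class recall.
  K: recall = 9/11 = 0.81818
  B: recall = 4/10 = 0.40000
  A: recall = 3/8 = 0.37500
Mean = (0.81818 + 0.40000 + 0.37500) / 3 = 0.5311

0.5311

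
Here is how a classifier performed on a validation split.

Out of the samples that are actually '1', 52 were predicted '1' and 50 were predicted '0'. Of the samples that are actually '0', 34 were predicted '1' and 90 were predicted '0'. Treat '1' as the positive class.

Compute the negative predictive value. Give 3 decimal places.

0.643

NPV = TN/(TN+FN) = 90/(90+50) = 0.643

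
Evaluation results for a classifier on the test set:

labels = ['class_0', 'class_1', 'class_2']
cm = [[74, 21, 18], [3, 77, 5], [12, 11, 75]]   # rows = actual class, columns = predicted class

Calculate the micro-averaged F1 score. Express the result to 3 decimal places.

0.764

Micro-averaging pools counts across classes: ΣTP=226, ΣFP=70, ΣFN=70.
Micro-F1 score = 2·TP/(2·TP+FP+FN) on pooled counts = 0.764 (equals overall accuracy in single-label multiclass).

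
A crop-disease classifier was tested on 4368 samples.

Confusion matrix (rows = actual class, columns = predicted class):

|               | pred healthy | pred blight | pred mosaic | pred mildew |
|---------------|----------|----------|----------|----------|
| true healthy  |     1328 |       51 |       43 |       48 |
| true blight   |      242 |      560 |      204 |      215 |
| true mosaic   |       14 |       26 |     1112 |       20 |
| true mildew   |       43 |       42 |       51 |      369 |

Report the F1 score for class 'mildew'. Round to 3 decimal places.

F1 score = 2·TP/(2·TP+FP+FN).
mildew: TP=369, FP=48+215+20=283, FN=43+42+51=136 → 738/1157 = 0.6379

0.638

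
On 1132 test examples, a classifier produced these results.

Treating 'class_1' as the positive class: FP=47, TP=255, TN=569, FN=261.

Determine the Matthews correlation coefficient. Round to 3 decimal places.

0.471

MCC = (TP·TN − FP·FN) / √((TP+FP)(TP+FN)(TN+FP)(TN+FN))
Numerator = 255·569 − 47·261 = 132828
Denominator = √(302·516·616·830) = √79673784960 = 282265.4512
MCC = 132828 / 282265.4512 = 0.471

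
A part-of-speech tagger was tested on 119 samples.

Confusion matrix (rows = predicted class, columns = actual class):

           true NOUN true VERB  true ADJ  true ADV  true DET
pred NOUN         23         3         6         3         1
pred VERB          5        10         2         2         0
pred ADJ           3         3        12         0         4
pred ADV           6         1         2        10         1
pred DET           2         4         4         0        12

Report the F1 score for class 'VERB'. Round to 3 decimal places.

0.500

One-vs-rest for 'VERB': TP = diagonal; FP = other classes predicted 'VERB'; FN = 'VERB' predicted as other.
F1 score = 2·TP/(2·TP+FP+FN).
VERB: TP=10, FP=5+2+2+0=9, FN=3+3+1+4=11 → 20/40 = 0.5000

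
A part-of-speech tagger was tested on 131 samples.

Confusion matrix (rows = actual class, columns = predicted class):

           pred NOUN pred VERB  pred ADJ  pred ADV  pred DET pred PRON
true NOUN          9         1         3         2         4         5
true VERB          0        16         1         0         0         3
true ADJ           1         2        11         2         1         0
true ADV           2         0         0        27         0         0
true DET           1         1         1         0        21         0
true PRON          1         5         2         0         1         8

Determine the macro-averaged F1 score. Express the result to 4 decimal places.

Per-class F1 score (2·TP/(2·TP+FP+FN)):
  NOUN: TP=9, FP=0+1+2+1+1=5, FN=1+3+2+4+5=15 → 18/38 = 0.47368
  VERB: TP=16, FP=1+2+0+1+5=9, FN=0+1+0+0+3=4 → 32/45 = 0.71111
  ADJ: TP=11, FP=3+1+0+1+2=7, FN=1+2+2+1+0=6 → 22/35 = 0.62857
  ADV: TP=27, FP=2+0+2+0+0=4, FN=2+0+0+0+0=2 → 54/60 = 0.90000
  DET: TP=21, FP=4+0+1+0+1=6, FN=1+1+1+0+0=3 → 42/51 = 0.82353
  PRON: TP=8, FP=5+3+0+0+0=8, FN=1+5+2+0+1=9 → 16/33 = 0.48485
Macro-F1 score = mean = (0.47368 + 0.71111 + 0.62857 + 0.90000 + 0.82353 + 0.48485) / 6 = 0.6703

0.6703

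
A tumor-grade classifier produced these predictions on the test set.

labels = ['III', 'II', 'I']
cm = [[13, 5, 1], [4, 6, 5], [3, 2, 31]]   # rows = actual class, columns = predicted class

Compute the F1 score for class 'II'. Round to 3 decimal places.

0.429

One-vs-rest for 'II': TP = diagonal; FP = other classes predicted 'II'; FN = 'II' predicted as other.
F1 score = 2·TP/(2·TP+FP+FN).
II: TP=6, FP=5+2=7, FN=4+5=9 → 12/28 = 0.4286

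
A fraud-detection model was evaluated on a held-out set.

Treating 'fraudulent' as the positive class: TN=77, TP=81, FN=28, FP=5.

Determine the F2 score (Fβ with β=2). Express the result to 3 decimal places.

Fβ = (1+β²)·TP / ((1+β²)·TP + β²·FN + FP), with β²=4
= 5·81 / (5·81 + 4·28 + 5) = 0.776

0.776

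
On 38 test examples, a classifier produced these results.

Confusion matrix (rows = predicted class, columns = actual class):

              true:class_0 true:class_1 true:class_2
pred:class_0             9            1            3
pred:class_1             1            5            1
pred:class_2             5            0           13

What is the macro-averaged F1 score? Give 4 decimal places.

0.7183

Per-class F1 score (2·TP/(2·TP+FP+FN)):
  class_0: TP=9, FP=1+3=4, FN=1+5=6 → 18/28 = 0.64286
  class_1: TP=5, FP=1+1=2, FN=1+0=1 → 10/13 = 0.76923
  class_2: TP=13, FP=5+0=5, FN=3+1=4 → 26/35 = 0.74286
Macro-F1 score = mean = (0.64286 + 0.76923 + 0.74286) / 3 = 0.7183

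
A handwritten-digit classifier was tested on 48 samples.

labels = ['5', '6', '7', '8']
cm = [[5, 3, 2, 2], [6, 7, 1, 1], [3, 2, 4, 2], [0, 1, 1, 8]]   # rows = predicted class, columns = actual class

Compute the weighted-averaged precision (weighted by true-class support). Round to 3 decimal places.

Per-class precision (TP/(TP+FP)):
  5: TP=5, FP=3+2+2=7 → 5/12 = 0.4167
  6: TP=7, FP=6+1+1=8 → 7/15 = 0.4667
  7: TP=4, FP=3+2+2=7 → 4/11 = 0.3636
  8: TP=8, FP=0+1+1=2 → 8/10 = 0.8000
Weighted-precision = Σ (supportᵢ/N)·precisionᵢ with N=48: (14/48)·0.4167 + (13/48)·0.4667 + (8/48)·0.3636 + (13/48)·0.8000 = 0.525

0.525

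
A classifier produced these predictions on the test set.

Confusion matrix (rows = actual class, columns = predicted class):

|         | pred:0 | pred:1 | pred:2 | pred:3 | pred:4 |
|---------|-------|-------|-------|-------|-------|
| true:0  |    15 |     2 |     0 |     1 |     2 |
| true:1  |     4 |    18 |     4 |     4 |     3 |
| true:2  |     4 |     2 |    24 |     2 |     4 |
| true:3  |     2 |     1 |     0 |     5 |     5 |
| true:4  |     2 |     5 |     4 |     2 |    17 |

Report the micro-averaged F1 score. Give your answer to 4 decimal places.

0.5985

Micro-averaging pools counts across classes: ΣTP=79, ΣFP=53, ΣFN=53.
Micro-F1 score = 2·TP/(2·TP+FP+FN) on pooled counts = 0.5985 (equals overall accuracy in single-label multiclass).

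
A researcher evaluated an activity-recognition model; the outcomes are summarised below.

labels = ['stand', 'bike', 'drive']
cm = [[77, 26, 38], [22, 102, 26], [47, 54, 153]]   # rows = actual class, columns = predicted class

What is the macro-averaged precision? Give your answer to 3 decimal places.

0.598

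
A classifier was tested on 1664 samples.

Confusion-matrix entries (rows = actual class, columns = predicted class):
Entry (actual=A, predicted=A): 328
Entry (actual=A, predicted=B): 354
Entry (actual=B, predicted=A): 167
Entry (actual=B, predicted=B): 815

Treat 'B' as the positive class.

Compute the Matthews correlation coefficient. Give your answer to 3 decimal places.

MCC = (TP·TN − FP·FN) / √((TP+FP)(TP+FN)(TN+FP)(TN+FN))
Numerator = 815·328 − 354·167 = 208202
Denominator = √(1169·982·682·495) = √387539141220 = 622526.4181
MCC = 208202 / 622526.4181 = 0.334

0.334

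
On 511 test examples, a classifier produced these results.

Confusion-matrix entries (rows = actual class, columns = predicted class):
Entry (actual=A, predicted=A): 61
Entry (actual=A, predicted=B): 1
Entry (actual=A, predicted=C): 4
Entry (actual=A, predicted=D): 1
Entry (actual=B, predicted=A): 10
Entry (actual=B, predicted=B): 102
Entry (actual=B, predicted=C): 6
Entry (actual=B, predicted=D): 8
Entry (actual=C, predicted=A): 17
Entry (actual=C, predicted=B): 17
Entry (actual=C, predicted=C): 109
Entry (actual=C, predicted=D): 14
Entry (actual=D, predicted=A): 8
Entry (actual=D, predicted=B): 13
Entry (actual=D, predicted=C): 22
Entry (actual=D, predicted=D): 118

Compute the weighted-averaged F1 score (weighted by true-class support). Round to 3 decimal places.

0.763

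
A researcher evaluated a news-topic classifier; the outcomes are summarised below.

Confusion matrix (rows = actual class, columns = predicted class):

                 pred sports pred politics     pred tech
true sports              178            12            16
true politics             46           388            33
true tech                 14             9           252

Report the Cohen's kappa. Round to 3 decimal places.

0.786

Observed agreement pₒ = trace/N = 818/948 = 0.8629
Expected agreement pₑ = Σ (rowᵢ·colᵢ)/N² = (206·238 + 467·409 + 275·301)/948² = 0.3592
κ = (pₒ − pₑ)/(1 − pₑ) = (0.8629 − 0.3592)/(1 − 0.3592) = 0.786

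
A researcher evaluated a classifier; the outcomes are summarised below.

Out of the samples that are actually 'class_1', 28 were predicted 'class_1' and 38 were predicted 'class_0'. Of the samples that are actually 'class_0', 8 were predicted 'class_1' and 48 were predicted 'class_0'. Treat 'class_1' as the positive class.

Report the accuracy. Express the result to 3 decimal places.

0.623

Accuracy = (TP+TN)/N = (28+48)/122 = 0.623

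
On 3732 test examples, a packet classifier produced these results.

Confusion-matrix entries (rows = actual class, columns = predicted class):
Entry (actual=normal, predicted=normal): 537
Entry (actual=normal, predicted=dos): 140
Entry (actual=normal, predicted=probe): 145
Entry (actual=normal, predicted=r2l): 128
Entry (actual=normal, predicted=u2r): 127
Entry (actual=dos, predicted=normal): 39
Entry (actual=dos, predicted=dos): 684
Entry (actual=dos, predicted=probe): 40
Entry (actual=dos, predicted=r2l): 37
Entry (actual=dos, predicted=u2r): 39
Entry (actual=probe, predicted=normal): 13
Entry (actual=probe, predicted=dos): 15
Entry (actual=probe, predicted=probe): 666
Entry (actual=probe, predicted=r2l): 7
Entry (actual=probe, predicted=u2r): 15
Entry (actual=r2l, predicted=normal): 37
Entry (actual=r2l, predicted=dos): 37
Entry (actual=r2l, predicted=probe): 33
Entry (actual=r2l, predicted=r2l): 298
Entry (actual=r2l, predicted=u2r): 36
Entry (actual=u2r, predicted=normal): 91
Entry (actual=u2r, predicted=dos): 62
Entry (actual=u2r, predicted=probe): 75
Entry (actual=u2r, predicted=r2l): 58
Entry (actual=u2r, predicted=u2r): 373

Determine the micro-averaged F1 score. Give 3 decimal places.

Micro-averaging pools counts across classes: ΣTP=2558, ΣFP=1174, ΣFN=1174.
Micro-F1 score = 2·TP/(2·TP+FP+FN) on pooled counts = 0.685 (equals overall accuracy in single-label multiclass).

0.685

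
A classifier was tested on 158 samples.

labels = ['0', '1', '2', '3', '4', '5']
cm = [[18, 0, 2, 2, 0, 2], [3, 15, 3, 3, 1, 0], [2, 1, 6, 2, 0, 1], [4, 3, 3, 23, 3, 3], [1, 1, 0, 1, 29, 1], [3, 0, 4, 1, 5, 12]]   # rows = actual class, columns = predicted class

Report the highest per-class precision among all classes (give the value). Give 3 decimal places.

0.763

Per-class precision (TP/(TP+FP)):
  0: TP=18, FP=3+2+4+1+3=13 → 18/31 = 0.5806
  1: TP=15, FP=0+1+3+1+0=5 → 15/20 = 0.7500
  2: TP=6, FP=2+3+3+0+4=12 → 6/18 = 0.3333
  3: TP=23, FP=2+3+2+1+1=9 → 23/32 = 0.7188
  4: TP=29, FP=0+1+0+3+5=9 → 29/38 = 0.7632
  5: TP=12, FP=2+0+1+3+1=7 → 12/19 = 0.6316
Highest is class '4' with precision = 0.763.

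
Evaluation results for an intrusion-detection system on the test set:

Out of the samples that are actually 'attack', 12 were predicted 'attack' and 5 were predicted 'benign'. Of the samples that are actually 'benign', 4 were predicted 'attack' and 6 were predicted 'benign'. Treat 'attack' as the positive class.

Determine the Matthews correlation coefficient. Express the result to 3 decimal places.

0.301

MCC = (TP·TN − FP·FN) / √((TP+FP)(TP+FN)(TN+FP)(TN+FN))
Numerator = 12·6 − 4·5 = 52
Denominator = √(16·17·10·11) = √29920 = 172.9740
MCC = 52 / 172.9740 = 0.301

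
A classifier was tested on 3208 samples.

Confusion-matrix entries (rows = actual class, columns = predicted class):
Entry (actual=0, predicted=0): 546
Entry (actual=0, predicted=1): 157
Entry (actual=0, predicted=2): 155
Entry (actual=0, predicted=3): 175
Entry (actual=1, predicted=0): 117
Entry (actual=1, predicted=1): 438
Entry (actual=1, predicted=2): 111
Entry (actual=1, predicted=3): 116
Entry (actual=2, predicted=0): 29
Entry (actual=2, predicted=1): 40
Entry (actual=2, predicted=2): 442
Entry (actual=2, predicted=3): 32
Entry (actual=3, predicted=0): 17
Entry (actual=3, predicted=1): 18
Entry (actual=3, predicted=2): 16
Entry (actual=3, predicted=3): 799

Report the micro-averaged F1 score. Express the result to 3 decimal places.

0.694

Micro-averaging pools counts across classes: ΣTP=2225, ΣFP=983, ΣFN=983.
Micro-F1 score = 2·TP/(2·TP+FP+FN) on pooled counts = 0.694 (equals overall accuracy in single-label multiclass).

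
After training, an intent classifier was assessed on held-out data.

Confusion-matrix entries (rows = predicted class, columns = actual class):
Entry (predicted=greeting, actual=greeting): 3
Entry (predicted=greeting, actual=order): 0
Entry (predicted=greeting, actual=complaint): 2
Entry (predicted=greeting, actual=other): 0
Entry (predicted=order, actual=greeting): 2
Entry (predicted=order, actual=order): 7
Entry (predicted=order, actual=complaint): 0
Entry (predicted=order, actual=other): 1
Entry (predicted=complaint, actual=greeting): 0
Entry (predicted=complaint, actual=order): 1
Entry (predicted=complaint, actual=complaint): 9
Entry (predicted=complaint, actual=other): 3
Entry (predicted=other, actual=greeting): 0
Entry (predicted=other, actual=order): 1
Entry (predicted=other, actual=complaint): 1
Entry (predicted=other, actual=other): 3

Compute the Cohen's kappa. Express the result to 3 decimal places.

0.536

Observed agreement pₒ = trace/N = 22/33 = 0.6667
Expected agreement pₑ = Σ (rowᵢ·colᵢ)/N² = (5·5 + 9·10 + 12·13 + 7·5)/33² = 0.2810
κ = (pₒ − pₑ)/(1 − pₑ) = (0.6667 − 0.2810)/(1 − 0.2810) = 0.536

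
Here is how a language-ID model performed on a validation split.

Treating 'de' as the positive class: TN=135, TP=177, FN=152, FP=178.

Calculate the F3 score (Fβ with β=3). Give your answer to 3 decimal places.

0.534

Fβ = (1+β²)·TP / ((1+β²)·TP + β²·FN + FP), with β²=9
= 10·177 / (10·177 + 9·152 + 178) = 0.534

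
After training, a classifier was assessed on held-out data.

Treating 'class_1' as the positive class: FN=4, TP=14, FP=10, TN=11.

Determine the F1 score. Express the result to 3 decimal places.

Precision = TP/(TP+FP) = 14/24 = 0.5833
Recall = TP/(TP+FN) = 14/18 = 0.7778
F1 = 2·TP/(2·TP+FP+FN) = 28/42 = 0.667

0.667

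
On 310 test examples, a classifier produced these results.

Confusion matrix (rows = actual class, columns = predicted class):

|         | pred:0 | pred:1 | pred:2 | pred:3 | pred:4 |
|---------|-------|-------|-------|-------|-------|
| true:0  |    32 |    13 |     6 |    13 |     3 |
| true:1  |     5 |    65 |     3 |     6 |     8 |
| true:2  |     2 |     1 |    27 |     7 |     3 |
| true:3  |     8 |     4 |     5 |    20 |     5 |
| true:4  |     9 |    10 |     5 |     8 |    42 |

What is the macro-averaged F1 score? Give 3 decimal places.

0.582

Per-class F1 score (2·TP/(2·TP+FP+FN)):
  0: TP=32, FP=5+2+8+9=24, FN=13+6+13+3=35 → 64/123 = 0.5203
  1: TP=65, FP=13+1+4+10=28, FN=5+3+6+8=22 → 130/180 = 0.7222
  2: TP=27, FP=6+3+5+5=19, FN=2+1+7+3=13 → 54/86 = 0.6279
  3: TP=20, FP=13+6+7+8=34, FN=8+4+5+5=22 → 40/96 = 0.4167
  4: TP=42, FP=3+8+3+5=19, FN=9+10+5+8=32 → 84/135 = 0.6222
Macro-F1 score = mean = (0.5203 + 0.7222 + 0.6279 + 0.4167 + 0.6222) / 5 = 0.582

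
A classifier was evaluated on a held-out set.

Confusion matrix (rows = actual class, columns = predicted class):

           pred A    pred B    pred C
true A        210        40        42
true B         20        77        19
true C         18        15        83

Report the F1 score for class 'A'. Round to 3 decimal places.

0.778

F1 score = 2·TP/(2·TP+FP+FN).
A: TP=210, FP=20+18=38, FN=40+42=82 → 420/540 = 0.7778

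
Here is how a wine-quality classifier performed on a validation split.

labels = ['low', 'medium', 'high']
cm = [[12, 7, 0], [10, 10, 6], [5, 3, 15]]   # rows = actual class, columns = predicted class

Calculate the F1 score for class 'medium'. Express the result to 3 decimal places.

One-vs-rest for 'medium': TP = diagonal; FP = other classes predicted 'medium'; FN = 'medium' predicted as other.
F1 score = 2·TP/(2·TP+FP+FN).
medium: TP=10, FP=7+3=10, FN=10+6=16 → 20/46 = 0.4348

0.435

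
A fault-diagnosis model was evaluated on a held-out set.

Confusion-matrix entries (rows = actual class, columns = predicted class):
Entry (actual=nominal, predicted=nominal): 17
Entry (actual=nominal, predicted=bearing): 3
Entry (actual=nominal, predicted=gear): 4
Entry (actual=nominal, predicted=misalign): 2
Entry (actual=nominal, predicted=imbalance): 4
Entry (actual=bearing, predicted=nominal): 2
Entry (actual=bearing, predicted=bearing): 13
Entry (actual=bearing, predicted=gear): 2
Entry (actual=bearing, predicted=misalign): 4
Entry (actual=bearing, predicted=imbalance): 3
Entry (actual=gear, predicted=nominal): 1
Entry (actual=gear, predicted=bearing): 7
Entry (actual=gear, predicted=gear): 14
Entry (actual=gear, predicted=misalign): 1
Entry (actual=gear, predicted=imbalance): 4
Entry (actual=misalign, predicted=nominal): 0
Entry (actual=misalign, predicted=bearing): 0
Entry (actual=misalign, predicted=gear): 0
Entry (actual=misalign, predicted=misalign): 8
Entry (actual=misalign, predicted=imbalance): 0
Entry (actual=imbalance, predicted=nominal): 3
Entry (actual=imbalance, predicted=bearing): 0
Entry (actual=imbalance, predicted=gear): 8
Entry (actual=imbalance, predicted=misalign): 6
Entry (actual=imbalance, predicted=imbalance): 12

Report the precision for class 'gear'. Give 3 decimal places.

0.500

Take TP from the diagonal, FP from the rest of the 'gear' prediction marginal, FN from the rest of the 'gear' actual marginal.
precision = TP/(TP+FP).
gear: TP=14, FP=4+2+0+8=14 → 14/28 = 0.5000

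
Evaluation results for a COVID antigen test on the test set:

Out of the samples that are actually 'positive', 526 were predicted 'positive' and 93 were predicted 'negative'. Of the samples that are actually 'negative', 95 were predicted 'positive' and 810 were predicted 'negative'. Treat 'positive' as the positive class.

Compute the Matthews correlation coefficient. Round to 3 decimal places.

MCC = (TP·TN − FP·FN) / √((TP+FP)(TP+FN)(TN+FP)(TN+FN))
Numerator = 526·810 − 95·93 = 417225
Denominator = √(621·619·905·903) = √314136628785 = 560478.9280
MCC = 417225 / 560478.9280 = 0.744

0.744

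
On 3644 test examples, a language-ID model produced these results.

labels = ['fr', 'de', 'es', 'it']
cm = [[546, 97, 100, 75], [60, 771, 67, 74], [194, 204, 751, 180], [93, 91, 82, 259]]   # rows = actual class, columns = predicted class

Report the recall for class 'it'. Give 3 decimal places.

0.493

Take TP from the diagonal, FP from the rest of the 'it' prediction marginal, FN from the rest of the 'it' actual marginal.
recall = TP/(TP+FN).
it: TP=259, FN=93+91+82=266 → 259/525 = 0.4933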